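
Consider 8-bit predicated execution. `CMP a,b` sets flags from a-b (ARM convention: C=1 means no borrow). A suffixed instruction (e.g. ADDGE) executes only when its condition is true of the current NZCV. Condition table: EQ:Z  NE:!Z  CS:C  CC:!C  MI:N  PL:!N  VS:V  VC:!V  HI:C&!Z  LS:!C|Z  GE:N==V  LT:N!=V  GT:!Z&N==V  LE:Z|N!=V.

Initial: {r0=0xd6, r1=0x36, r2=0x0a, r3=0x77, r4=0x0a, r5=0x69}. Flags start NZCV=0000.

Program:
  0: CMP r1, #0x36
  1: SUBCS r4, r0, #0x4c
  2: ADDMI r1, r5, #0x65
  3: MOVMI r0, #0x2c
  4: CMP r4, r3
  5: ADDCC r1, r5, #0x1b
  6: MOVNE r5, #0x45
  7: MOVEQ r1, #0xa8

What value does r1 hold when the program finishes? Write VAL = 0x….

VAL = 0x36

0: ✓ CMP  NZCV=0110
1: ✓ SUBCS  r4←0x8a
2: · ADDMI
3: · MOVMI
4: ✓ CMP  NZCV=0011
5: · ADDCC
6: ✓ MOVNE  r5←0x45
7: · MOVEQ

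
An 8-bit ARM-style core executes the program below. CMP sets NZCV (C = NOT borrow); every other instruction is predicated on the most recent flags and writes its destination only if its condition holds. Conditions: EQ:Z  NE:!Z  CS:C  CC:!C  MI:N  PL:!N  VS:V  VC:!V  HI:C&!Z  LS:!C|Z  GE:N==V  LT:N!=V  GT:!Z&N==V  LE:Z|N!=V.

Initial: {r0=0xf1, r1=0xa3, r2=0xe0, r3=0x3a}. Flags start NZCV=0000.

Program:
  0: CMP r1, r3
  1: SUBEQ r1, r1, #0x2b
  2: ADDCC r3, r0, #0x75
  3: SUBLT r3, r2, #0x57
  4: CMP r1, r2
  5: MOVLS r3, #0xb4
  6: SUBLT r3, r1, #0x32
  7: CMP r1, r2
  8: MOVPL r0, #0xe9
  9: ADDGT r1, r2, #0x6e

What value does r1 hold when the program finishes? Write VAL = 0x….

VAL = 0xa3

[0] flags=0011 → (cmp)
[1] flags=0011 EQ?F → skip
[2] flags=0011 CC?F → skip
[3] flags=0011 LT?T → r3=0x89
[4] flags=1000 → (cmp)
[5] flags=1000 LS?T → r3=0xb4
[6] flags=1000 LT?T → r3=0x71
[7] flags=1000 → (cmp)
[8] flags=1000 PL?F → skip
[9] flags=1000 GT?F → skip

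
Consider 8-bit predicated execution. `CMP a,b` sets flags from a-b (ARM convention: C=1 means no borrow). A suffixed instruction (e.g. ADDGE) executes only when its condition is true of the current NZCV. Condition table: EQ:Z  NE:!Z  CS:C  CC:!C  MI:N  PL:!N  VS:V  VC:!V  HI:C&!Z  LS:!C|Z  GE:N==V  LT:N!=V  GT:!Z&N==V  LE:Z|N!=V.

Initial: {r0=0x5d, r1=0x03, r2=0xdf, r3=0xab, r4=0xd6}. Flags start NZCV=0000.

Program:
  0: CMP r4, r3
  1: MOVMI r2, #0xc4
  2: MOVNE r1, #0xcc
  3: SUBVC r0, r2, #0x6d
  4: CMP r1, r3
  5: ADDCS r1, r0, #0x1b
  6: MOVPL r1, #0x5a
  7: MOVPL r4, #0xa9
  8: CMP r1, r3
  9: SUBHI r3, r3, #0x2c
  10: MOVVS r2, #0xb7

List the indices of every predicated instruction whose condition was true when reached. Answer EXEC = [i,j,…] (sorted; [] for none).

EXEC = [2,3,5,6,7,10]

0: ✓ CMP  NZCV=0010
1: · MOVMI
2: ✓ MOVNE  r1←0xcc
3: ✓ SUBVC  r0←0x72
4: ✓ CMP  NZCV=0010
5: ✓ ADDCS  r1←0x8d
6: ✓ MOVPL  r1←0x5a
7: ✓ MOVPL  r4←0xa9
8: ✓ CMP  NZCV=1001
9: · SUBHI
10: ✓ MOVVS  r2←0xb7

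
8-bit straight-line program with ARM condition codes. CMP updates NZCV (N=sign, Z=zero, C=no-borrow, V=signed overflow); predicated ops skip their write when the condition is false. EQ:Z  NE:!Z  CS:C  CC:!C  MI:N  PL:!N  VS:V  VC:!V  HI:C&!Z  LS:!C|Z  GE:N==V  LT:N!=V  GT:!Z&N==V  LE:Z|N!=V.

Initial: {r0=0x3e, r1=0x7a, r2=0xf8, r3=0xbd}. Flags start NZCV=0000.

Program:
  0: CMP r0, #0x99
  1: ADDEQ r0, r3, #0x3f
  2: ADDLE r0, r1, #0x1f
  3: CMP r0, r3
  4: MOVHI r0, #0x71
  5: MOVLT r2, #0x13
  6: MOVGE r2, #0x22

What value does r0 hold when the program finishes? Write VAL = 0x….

[0] flags=1001 → (cmp)
[1] flags=1001 EQ?F → skip
[2] flags=1001 LE?F → skip
[3] flags=1001 → (cmp)
[4] flags=1001 HI?F → skip
[5] flags=1001 LT?F → skip
[6] flags=1001 GE?T → r2=0x22

VAL = 0x3e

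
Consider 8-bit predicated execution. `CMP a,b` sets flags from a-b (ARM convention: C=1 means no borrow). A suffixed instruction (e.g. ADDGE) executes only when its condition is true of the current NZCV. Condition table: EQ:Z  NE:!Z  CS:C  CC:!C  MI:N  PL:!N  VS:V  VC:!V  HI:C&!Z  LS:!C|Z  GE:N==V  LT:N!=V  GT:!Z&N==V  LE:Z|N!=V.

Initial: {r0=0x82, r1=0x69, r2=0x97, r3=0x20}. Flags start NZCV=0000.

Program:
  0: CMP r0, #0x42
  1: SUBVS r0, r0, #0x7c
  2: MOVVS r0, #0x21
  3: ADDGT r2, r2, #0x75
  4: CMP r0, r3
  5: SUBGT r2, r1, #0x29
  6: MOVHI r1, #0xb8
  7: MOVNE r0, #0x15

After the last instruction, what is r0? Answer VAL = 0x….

VAL = 0x15

[0] flags=0011 → (cmp)
[1] flags=0011 VS?T → r0=0x06
[2] flags=0011 VS?T → r0=0x21
[3] flags=0011 GT?F → skip
[4] flags=0010 → (cmp)
[5] flags=0010 GT?T → r2=0x40
[6] flags=0010 HI?T → r1=0xb8
[7] flags=0010 NE?T → r0=0x15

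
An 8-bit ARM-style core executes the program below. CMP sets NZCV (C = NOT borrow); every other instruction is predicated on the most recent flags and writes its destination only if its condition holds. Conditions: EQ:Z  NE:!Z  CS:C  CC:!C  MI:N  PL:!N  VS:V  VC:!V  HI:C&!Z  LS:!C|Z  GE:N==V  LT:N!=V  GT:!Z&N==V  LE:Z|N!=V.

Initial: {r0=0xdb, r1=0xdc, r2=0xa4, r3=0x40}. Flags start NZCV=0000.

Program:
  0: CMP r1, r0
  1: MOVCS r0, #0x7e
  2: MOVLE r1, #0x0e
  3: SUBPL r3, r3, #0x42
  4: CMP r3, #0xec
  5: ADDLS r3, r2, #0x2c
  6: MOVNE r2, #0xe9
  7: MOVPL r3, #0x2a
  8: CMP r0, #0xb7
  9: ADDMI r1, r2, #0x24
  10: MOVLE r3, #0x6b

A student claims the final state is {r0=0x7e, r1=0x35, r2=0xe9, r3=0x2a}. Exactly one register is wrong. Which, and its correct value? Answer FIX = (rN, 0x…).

FIX = (r1, 0x0d)

0: ✓ CMP  NZCV=0010
1: ✓ MOVCS  r0←0x7e
2: · MOVLE
3: ✓ SUBPL  r3←0xfe
4: ✓ CMP  NZCV=0010
5: · ADDLS
6: ✓ MOVNE  r2←0xe9
7: ✓ MOVPL  r3←0x2a
8: ✓ CMP  NZCV=1001
9: ✓ ADDMI  r1←0x0d
10: · MOVLE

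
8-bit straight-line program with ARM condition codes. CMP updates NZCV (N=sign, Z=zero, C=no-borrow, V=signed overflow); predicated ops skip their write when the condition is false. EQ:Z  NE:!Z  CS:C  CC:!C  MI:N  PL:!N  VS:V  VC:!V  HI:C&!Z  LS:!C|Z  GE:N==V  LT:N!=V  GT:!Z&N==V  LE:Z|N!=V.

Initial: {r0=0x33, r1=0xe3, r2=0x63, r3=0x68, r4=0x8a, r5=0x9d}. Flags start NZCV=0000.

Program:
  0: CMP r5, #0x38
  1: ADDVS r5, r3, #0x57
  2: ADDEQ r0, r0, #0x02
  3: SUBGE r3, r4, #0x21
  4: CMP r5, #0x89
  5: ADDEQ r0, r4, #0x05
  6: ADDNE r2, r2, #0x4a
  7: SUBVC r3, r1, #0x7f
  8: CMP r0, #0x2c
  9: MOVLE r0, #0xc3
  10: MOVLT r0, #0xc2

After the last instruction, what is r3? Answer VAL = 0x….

0: ✓ CMP  NZCV=0011
1: ✓ ADDVS  r5←0xbf
2: · ADDEQ
3: · SUBGE
4: ✓ CMP  NZCV=0010
5: · ADDEQ
6: ✓ ADDNE  r2←0xad
7: ✓ SUBVC  r3←0x64
8: ✓ CMP  NZCV=0010
9: · MOVLE
10: · MOVLT

VAL = 0x64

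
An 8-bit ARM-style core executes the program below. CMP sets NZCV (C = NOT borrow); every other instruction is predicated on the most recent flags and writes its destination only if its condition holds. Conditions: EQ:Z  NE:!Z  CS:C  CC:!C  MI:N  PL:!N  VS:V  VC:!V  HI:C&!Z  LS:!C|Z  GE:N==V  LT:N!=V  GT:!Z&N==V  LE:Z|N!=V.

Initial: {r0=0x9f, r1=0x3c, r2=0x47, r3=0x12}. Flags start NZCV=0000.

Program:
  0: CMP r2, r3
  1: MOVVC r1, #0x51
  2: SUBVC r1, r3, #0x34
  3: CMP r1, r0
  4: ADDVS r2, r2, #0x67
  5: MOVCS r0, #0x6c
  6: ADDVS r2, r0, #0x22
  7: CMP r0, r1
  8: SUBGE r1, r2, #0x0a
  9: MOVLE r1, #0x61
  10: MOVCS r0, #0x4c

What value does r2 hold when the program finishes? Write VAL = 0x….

0: ✓ CMP  NZCV=0010
1: ✓ MOVVC  r1←0x51
2: ✓ SUBVC  r1←0xde
3: ✓ CMP  NZCV=0010
4: · ADDVS
5: ✓ MOVCS  r0←0x6c
6: · ADDVS
7: ✓ CMP  NZCV=1001
8: ✓ SUBGE  r1←0x3d
9: · MOVLE
10: · MOVCS

VAL = 0x47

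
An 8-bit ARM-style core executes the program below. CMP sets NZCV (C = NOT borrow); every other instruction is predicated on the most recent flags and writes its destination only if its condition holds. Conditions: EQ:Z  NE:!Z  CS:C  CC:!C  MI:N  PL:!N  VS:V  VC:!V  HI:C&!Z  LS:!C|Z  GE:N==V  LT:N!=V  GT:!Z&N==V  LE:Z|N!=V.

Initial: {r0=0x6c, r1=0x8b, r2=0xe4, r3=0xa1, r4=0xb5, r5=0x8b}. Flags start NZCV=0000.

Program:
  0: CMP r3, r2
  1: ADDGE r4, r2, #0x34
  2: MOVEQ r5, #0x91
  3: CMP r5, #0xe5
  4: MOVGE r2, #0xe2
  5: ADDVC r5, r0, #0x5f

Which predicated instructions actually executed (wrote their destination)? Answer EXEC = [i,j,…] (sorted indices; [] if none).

0: ✓ CMP  NZCV=1000
1: · ADDGE
2: · MOVEQ
3: ✓ CMP  NZCV=1000
4: · MOVGE
5: ✓ ADDVC  r5←0xcb

EXEC = [5]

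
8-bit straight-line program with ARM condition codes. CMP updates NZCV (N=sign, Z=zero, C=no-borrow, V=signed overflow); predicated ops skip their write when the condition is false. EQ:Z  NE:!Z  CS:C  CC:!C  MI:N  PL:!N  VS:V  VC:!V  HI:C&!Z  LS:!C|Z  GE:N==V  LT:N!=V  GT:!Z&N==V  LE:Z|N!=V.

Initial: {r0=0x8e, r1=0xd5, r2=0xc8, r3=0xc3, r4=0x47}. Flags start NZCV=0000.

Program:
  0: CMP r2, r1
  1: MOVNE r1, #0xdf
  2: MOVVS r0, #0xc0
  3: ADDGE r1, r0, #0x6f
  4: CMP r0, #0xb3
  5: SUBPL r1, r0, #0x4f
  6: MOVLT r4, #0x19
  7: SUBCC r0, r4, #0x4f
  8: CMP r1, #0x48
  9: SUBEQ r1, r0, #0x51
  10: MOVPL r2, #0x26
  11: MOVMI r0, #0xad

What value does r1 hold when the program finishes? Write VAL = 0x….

VAL = 0xdf

0: ✓ CMP  NZCV=1000
1: ✓ MOVNE  r1←0xdf
2: · MOVVS
3: · ADDGE
4: ✓ CMP  NZCV=1000
5: · SUBPL
6: ✓ MOVLT  r4←0x19
7: ✓ SUBCC  r0←0xca
8: ✓ CMP  NZCV=1010
9: · SUBEQ
10: · MOVPL
11: ✓ MOVMI  r0←0xad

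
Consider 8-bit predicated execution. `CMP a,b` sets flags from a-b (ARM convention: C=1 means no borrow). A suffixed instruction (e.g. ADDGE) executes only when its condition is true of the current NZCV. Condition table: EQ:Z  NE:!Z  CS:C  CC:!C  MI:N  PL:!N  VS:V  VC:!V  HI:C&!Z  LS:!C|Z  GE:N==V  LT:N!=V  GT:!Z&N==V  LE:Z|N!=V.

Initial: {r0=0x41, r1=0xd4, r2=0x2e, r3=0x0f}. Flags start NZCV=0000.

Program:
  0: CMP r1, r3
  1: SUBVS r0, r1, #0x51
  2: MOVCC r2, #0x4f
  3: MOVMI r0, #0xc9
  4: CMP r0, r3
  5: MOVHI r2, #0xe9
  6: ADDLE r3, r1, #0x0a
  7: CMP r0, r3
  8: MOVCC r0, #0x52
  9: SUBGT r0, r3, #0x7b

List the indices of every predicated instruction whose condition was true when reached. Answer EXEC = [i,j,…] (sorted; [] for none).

[0] flags=1010 → (cmp)
[1] flags=1010 VS?F → skip
[2] flags=1010 CC?F → skip
[3] flags=1010 MI?T → r0=0xc9
[4] flags=1010 → (cmp)
[5] flags=1010 HI?T → r2=0xe9
[6] flags=1010 LE?T → r3=0xde
[7] flags=1000 → (cmp)
[8] flags=1000 CC?T → r0=0x52
[9] flags=1000 GT?F → skip

EXEC = [3,5,6,8]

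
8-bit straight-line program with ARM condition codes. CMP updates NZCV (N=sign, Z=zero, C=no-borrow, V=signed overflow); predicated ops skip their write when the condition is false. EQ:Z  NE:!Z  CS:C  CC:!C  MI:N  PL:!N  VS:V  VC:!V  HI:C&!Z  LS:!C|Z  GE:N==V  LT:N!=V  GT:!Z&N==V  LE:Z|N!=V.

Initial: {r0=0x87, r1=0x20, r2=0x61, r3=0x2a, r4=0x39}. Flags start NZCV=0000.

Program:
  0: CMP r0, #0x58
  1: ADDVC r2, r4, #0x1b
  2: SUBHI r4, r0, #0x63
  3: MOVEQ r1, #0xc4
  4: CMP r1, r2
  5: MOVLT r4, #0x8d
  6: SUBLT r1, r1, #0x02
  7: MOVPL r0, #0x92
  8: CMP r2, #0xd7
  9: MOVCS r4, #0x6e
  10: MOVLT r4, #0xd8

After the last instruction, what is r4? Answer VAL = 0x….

VAL = 0x8d

[0] flags=0011 → (cmp)
[1] flags=0011 VC?F → skip
[2] flags=0011 HI?T → r4=0x24
[3] flags=0011 EQ?F → skip
[4] flags=1000 → (cmp)
[5] flags=1000 LT?T → r4=0x8d
[6] flags=1000 LT?T → r1=0x1e
[7] flags=1000 PL?F → skip
[8] flags=1001 → (cmp)
[9] flags=1001 CS?F → skip
[10] flags=1001 LT?F → skip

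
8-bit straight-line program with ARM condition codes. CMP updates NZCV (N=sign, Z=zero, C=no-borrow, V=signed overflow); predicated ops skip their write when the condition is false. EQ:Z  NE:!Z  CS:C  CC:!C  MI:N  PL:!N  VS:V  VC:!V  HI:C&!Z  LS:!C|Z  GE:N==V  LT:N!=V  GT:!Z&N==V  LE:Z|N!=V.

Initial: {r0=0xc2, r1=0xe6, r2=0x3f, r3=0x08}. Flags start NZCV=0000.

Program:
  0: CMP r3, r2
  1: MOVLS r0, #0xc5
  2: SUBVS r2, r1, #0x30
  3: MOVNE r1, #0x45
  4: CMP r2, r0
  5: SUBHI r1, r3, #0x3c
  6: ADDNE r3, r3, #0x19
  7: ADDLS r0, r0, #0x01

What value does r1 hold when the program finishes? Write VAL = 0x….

VAL = 0x45

[0] flags=1000 → (cmp)
[1] flags=1000 LS?T → r0=0xc5
[2] flags=1000 VS?F → skip
[3] flags=1000 NE?T → r1=0x45
[4] flags=0000 → (cmp)
[5] flags=0000 HI?F → skip
[6] flags=0000 NE?T → r3=0x21
[7] flags=0000 LS?T → r0=0xc6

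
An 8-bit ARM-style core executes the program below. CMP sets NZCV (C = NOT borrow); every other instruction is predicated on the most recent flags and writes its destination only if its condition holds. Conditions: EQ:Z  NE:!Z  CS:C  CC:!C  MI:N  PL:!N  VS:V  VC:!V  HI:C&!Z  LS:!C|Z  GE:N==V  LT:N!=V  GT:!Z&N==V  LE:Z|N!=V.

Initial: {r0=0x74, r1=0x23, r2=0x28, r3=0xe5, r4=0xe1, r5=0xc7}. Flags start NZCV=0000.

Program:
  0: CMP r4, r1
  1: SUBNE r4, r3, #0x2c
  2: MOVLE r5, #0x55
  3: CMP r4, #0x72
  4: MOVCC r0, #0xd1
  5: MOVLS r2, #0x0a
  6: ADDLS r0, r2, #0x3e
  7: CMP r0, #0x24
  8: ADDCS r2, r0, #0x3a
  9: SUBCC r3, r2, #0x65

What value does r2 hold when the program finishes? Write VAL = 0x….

VAL = 0xae

[0] flags=1010 → (cmp)
[1] flags=1010 NE?T → r4=0xb9
[2] flags=1010 LE?T → r5=0x55
[3] flags=0011 → (cmp)
[4] flags=0011 CC?F → skip
[5] flags=0011 LS?F → skip
[6] flags=0011 LS?F → skip
[7] flags=0010 → (cmp)
[8] flags=0010 CS?T → r2=0xae
[9] flags=0010 CC?F → skip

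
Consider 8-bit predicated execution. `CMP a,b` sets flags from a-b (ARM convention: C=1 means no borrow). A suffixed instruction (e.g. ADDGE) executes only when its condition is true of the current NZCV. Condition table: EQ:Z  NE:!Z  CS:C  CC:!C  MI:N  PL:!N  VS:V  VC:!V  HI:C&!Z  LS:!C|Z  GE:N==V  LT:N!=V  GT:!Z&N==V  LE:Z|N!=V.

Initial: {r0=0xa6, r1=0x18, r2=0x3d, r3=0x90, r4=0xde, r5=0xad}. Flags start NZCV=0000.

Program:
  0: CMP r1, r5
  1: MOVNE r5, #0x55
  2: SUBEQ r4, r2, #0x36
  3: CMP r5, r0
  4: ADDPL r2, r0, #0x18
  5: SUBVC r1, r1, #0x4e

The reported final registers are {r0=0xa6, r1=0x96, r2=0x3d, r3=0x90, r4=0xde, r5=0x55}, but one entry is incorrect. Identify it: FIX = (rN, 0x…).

FIX = (r1, 0x18)

0: ✓ CMP  NZCV=0000
1: ✓ MOVNE  r5←0x55
2: · SUBEQ
3: ✓ CMP  NZCV=1001
4: · ADDPL
5: · SUBVC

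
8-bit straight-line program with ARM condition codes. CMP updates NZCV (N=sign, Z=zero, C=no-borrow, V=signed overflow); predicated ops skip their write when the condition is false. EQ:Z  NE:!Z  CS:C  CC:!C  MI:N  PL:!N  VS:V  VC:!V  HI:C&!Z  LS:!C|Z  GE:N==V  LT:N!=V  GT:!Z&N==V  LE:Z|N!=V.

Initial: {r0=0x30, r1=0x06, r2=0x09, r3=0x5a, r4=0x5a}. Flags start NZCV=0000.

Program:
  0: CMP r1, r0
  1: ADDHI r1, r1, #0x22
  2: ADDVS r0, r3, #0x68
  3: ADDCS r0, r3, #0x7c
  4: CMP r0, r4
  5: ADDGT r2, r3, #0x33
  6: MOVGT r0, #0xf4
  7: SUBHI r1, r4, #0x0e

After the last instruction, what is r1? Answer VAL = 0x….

0: ✓ CMP  NZCV=1000
1: · ADDHI
2: · ADDVS
3: · ADDCS
4: ✓ CMP  NZCV=1000
5: · ADDGT
6: · MOVGT
7: · SUBHI

VAL = 0x06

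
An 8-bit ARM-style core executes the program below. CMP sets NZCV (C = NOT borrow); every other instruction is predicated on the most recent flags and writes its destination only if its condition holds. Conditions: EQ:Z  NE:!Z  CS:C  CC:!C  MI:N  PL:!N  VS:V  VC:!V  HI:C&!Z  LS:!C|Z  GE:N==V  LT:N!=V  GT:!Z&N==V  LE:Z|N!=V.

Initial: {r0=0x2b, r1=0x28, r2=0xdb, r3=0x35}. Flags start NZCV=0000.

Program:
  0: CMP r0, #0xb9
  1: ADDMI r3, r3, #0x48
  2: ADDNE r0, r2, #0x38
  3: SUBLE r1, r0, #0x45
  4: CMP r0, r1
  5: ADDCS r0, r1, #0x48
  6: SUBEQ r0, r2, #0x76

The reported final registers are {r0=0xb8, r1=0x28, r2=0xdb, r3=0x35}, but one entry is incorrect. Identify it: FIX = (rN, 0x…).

[0] flags=0000 → (cmp)
[1] flags=0000 MI?F → skip
[2] flags=0000 NE?T → r0=0x13
[3] flags=0000 LE?F → skip
[4] flags=1000 → (cmp)
[5] flags=1000 CS?F → skip
[6] flags=1000 EQ?F → skip

FIX = (r0, 0x13)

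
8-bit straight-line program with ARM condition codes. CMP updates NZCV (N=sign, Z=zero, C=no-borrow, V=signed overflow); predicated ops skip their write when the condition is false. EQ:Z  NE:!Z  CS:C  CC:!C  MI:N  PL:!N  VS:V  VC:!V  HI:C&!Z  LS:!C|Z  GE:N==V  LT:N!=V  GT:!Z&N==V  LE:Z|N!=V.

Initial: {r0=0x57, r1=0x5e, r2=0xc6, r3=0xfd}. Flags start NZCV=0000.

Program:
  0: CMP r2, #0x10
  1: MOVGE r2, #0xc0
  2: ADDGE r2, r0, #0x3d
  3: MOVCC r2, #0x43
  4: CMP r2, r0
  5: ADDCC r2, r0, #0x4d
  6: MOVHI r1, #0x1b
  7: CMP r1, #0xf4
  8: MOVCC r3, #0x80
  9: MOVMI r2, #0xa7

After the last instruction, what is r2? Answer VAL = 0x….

VAL = 0xc6

0: ✓ CMP  NZCV=1010
1: · MOVGE
2: · ADDGE
3: · MOVCC
4: ✓ CMP  NZCV=0011
5: · ADDCC
6: ✓ MOVHI  r1←0x1b
7: ✓ CMP  NZCV=0000
8: ✓ MOVCC  r3←0x80
9: · MOVMI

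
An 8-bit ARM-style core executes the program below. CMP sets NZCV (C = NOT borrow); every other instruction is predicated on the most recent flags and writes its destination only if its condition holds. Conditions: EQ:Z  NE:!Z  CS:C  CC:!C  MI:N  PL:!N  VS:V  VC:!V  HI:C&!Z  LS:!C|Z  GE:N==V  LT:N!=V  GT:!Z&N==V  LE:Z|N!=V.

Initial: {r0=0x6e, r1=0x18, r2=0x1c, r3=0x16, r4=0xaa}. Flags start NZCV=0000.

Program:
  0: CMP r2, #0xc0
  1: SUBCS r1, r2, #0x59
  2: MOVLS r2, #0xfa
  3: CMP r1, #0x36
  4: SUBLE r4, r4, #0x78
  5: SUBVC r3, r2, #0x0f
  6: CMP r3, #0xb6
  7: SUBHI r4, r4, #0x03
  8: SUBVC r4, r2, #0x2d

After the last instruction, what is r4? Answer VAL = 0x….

VAL = 0xcd

0: ✓ CMP  NZCV=0000
1: · SUBCS
2: ✓ MOVLS  r2←0xfa
3: ✓ CMP  NZCV=1000
4: ✓ SUBLE  r4←0x32
5: ✓ SUBVC  r3←0xeb
6: ✓ CMP  NZCV=0010
7: ✓ SUBHI  r4←0x2f
8: ✓ SUBVC  r4←0xcd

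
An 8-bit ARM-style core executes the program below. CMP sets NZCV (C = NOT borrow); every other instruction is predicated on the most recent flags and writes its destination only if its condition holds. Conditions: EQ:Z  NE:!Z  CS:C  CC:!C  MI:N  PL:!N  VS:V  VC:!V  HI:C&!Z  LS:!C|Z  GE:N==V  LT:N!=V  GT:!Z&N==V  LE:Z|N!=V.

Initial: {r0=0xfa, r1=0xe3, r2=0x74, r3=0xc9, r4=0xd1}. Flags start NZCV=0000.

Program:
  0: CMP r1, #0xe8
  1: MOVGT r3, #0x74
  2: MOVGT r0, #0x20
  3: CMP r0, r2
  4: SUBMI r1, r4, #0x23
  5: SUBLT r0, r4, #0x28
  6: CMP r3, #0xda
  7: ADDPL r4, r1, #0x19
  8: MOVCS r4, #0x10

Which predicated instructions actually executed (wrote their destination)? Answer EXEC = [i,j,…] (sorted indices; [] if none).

EXEC = [4,5]

[0] flags=1000 → (cmp)
[1] flags=1000 GT?F → skip
[2] flags=1000 GT?F → skip
[3] flags=1010 → (cmp)
[4] flags=1010 MI?T → r1=0xae
[5] flags=1010 LT?T → r0=0xa9
[6] flags=1000 → (cmp)
[7] flags=1000 PL?F → skip
[8] flags=1000 CS?F → skip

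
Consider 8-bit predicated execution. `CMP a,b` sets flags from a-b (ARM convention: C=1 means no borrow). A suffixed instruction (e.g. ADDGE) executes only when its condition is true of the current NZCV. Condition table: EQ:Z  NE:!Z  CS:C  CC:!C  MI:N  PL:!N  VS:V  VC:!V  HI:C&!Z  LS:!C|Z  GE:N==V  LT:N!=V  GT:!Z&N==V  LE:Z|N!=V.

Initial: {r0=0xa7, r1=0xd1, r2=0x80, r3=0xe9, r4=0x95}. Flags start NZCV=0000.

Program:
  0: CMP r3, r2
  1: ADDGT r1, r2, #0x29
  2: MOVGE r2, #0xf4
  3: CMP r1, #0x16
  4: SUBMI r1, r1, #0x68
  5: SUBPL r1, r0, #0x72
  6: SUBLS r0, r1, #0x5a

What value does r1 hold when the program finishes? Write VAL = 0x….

[0] flags=0010 → (cmp)
[1] flags=0010 GT?T → r1=0xa9
[2] flags=0010 GE?T → r2=0xf4
[3] flags=1010 → (cmp)
[4] flags=1010 MI?T → r1=0x41
[5] flags=1010 PL?F → skip
[6] flags=1010 LS?F → skip

VAL = 0x41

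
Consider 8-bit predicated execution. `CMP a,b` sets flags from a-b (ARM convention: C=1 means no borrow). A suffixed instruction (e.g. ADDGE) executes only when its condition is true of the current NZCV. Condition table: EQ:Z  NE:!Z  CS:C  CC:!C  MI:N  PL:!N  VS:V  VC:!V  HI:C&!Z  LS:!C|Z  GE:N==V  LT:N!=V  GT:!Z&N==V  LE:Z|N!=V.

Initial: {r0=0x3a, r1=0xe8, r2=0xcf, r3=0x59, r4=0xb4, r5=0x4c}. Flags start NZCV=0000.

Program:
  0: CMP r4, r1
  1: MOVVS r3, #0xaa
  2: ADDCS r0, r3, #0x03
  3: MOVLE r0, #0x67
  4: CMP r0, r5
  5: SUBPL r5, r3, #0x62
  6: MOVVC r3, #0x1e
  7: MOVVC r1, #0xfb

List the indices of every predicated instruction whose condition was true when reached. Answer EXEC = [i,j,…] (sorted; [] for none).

EXEC = [3,5,6,7]

[0] flags=1000 → (cmp)
[1] flags=1000 VS?F → skip
[2] flags=1000 CS?F → skip
[3] flags=1000 LE?T → r0=0x67
[4] flags=0010 → (cmp)
[5] flags=0010 PL?T → r5=0xf7
[6] flags=0010 VC?T → r3=0x1e
[7] flags=0010 VC?T → r1=0xfb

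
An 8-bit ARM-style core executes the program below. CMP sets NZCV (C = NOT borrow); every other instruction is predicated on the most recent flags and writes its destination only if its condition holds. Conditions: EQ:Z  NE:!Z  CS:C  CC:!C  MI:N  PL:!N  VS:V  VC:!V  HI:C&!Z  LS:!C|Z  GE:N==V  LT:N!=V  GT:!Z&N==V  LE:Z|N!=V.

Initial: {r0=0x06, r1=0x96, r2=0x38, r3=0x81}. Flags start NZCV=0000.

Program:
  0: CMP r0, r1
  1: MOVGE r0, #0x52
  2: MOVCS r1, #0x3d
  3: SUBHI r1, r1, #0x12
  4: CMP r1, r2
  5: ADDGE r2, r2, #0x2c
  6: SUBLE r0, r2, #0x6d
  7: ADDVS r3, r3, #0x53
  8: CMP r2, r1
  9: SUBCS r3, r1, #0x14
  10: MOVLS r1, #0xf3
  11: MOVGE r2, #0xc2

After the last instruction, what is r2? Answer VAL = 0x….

VAL = 0xc2

[0] flags=0000 → (cmp)
[1] flags=0000 GE?T → r0=0x52
[2] flags=0000 CS?F → skip
[3] flags=0000 HI?F → skip
[4] flags=0011 → (cmp)
[5] flags=0011 GE?F → skip
[6] flags=0011 LE?T → r0=0xcb
[7] flags=0011 VS?T → r3=0xd4
[8] flags=1001 → (cmp)
[9] flags=1001 CS?F → skip
[10] flags=1001 LS?T → r1=0xf3
[11] flags=1001 GE?T → r2=0xc2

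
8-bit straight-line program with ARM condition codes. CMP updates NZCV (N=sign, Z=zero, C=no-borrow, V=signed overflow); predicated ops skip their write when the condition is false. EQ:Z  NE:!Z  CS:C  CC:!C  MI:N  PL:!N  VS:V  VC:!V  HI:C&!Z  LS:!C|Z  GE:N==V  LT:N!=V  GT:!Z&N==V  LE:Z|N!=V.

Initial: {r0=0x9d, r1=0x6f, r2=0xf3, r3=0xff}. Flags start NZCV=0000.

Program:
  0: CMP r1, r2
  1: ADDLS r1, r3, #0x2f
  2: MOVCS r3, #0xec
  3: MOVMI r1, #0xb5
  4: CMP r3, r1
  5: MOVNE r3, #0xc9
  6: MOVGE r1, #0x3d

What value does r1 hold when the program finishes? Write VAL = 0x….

0: ✓ CMP  NZCV=0000
1: ✓ ADDLS  r1←0x2e
2: · MOVCS
3: · MOVMI
4: ✓ CMP  NZCV=1010
5: ✓ MOVNE  r3←0xc9
6: · MOVGE

VAL = 0x2e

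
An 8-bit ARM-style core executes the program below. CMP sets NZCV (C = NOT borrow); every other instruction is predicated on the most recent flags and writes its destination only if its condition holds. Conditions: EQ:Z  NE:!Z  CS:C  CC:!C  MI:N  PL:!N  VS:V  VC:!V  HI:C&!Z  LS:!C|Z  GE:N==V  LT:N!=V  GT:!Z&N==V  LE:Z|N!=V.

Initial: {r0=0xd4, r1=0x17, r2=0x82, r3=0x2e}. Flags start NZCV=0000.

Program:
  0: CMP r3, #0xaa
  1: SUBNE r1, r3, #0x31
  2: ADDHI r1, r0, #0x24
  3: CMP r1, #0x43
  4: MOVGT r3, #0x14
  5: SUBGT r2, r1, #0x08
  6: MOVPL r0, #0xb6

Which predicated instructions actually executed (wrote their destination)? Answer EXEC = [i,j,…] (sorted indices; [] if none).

EXEC = [1]

0: ✓ CMP  NZCV=1001
1: ✓ SUBNE  r1←0xfd
2: · ADDHI
3: ✓ CMP  NZCV=1010
4: · MOVGT
5: · SUBGT
6: · MOVPL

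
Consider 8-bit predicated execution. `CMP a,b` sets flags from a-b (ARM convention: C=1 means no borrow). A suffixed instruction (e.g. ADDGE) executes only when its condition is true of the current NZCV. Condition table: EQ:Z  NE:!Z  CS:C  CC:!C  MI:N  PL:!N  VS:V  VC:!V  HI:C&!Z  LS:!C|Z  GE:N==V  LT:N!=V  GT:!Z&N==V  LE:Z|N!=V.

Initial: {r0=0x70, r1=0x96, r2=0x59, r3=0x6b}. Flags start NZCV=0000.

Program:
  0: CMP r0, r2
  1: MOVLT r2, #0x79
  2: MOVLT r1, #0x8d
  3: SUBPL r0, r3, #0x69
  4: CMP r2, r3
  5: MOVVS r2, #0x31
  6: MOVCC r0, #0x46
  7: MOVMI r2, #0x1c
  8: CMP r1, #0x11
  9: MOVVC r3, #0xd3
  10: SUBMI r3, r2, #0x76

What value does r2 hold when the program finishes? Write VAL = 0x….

VAL = 0x1c

[0] flags=0010 → (cmp)
[1] flags=0010 LT?F → skip
[2] flags=0010 LT?F → skip
[3] flags=0010 PL?T → r0=0x02
[4] flags=1000 → (cmp)
[5] flags=1000 VS?F → skip
[6] flags=1000 CC?T → r0=0x46
[7] flags=1000 MI?T → r2=0x1c
[8] flags=1010 → (cmp)
[9] flags=1010 VC?T → r3=0xd3
[10] flags=1010 MI?T → r3=0xa6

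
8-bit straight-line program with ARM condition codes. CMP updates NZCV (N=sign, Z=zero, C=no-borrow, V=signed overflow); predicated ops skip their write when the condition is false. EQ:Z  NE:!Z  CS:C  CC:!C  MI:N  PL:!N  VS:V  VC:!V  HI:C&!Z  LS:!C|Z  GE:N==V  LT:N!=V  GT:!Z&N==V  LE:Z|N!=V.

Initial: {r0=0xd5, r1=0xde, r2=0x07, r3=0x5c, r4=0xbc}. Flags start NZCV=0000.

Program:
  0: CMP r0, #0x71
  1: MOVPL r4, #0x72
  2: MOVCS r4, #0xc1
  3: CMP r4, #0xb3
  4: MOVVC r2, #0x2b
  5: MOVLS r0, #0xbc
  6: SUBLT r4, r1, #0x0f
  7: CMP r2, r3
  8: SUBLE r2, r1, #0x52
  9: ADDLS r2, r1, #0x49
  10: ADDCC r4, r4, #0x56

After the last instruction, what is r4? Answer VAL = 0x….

VAL = 0x17

0: ✓ CMP  NZCV=0011
1: ✓ MOVPL  r4←0x72
2: ✓ MOVCS  r4←0xc1
3: ✓ CMP  NZCV=0010
4: ✓ MOVVC  r2←0x2b
5: · MOVLS
6: · SUBLT
7: ✓ CMP  NZCV=1000
8: ✓ SUBLE  r2←0x8c
9: ✓ ADDLS  r2←0x27
10: ✓ ADDCC  r4←0x17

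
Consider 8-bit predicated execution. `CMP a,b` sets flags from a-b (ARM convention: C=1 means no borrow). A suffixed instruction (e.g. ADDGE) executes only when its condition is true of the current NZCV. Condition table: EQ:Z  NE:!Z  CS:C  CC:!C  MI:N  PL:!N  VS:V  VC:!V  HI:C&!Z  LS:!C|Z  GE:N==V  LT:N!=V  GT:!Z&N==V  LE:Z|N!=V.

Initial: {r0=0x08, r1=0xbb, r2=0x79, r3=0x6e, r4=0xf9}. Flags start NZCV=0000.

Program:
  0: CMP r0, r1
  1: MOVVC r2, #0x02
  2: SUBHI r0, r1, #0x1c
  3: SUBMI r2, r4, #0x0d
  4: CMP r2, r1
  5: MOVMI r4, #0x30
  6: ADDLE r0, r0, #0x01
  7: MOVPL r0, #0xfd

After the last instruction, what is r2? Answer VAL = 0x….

VAL = 0x02

0: ✓ CMP  NZCV=0000
1: ✓ MOVVC  r2←0x02
2: · SUBHI
3: · SUBMI
4: ✓ CMP  NZCV=0000
5: · MOVMI
6: · ADDLE
7: ✓ MOVPL  r0←0xfd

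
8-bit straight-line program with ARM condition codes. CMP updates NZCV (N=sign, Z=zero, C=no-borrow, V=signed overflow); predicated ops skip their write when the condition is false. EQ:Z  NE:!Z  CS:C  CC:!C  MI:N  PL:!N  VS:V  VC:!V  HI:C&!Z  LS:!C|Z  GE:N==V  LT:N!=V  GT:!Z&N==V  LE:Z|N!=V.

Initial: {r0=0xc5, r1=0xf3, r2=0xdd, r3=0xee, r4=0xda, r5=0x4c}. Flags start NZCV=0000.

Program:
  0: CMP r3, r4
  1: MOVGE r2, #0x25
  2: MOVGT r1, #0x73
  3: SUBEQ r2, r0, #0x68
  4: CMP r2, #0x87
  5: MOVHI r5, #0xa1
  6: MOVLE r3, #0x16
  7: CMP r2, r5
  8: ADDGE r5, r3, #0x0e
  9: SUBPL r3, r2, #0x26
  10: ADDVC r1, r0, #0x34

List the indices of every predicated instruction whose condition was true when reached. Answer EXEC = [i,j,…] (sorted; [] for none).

[0] flags=0010 → (cmp)
[1] flags=0010 GE?T → r2=0x25
[2] flags=0010 GT?T → r1=0x73
[3] flags=0010 EQ?F → skip
[4] flags=1001 → (cmp)
[5] flags=1001 HI?F → skip
[6] flags=1001 LE?F → skip
[7] flags=1000 → (cmp)
[8] flags=1000 GE?F → skip
[9] flags=1000 PL?F → skip
[10] flags=1000 VC?T → r1=0xf9

EXEC = [1,2,10]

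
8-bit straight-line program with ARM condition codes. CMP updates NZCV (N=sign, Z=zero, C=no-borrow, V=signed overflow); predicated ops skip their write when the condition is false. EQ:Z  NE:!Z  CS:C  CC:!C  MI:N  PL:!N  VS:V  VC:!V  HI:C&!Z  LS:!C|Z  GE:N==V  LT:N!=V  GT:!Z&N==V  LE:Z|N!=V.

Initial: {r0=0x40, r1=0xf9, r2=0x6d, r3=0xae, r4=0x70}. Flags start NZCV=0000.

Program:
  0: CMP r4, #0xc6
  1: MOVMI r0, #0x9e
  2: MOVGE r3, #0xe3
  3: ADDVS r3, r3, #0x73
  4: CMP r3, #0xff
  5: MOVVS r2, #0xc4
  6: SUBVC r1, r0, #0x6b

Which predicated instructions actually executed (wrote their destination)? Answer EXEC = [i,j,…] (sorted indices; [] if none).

EXEC = [1,2,3,6]

[0] flags=1001 → (cmp)
[1] flags=1001 MI?T → r0=0x9e
[2] flags=1001 GE?T → r3=0xe3
[3] flags=1001 VS?T → r3=0x56
[4] flags=0000 → (cmp)
[5] flags=0000 VS?F → skip
[6] flags=0000 VC?T → r1=0x33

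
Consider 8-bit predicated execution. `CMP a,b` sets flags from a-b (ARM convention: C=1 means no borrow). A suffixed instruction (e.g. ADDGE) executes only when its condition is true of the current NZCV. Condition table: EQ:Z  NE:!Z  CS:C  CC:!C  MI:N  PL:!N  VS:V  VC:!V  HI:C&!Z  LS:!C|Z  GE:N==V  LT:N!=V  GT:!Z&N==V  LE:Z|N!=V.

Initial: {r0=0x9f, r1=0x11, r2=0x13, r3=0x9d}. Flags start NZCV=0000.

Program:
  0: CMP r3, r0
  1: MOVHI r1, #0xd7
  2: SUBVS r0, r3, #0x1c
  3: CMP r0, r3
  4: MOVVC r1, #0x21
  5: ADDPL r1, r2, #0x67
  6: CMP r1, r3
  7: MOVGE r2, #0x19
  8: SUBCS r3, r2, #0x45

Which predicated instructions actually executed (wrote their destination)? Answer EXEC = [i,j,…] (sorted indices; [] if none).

[0] flags=1000 → (cmp)
[1] flags=1000 HI?F → skip
[2] flags=1000 VS?F → skip
[3] flags=0010 → (cmp)
[4] flags=0010 VC?T → r1=0x21
[5] flags=0010 PL?T → r1=0x7a
[6] flags=1001 → (cmp)
[7] flags=1001 GE?T → r2=0x19
[8] flags=1001 CS?F → skip

EXEC = [4,5,7]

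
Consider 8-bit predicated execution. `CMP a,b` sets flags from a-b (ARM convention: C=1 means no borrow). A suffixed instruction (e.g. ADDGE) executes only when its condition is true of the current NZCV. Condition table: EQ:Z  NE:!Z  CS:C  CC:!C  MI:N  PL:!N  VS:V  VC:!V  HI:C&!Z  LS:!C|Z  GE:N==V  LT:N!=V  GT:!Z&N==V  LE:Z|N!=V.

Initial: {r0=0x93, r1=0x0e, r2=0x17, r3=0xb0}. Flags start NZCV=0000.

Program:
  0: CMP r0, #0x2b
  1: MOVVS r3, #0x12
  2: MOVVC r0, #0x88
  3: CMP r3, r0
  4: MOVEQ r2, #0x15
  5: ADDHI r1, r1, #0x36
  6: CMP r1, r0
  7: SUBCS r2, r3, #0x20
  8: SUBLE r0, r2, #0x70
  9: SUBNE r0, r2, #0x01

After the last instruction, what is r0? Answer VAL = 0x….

0: ✓ CMP  NZCV=0011
1: ✓ MOVVS  r3←0x12
2: · MOVVC
3: ✓ CMP  NZCV=0000
4: · MOVEQ
5: · ADDHI
6: ✓ CMP  NZCV=0000
7: · SUBCS
8: · SUBLE
9: ✓ SUBNE  r0←0x16

VAL = 0x16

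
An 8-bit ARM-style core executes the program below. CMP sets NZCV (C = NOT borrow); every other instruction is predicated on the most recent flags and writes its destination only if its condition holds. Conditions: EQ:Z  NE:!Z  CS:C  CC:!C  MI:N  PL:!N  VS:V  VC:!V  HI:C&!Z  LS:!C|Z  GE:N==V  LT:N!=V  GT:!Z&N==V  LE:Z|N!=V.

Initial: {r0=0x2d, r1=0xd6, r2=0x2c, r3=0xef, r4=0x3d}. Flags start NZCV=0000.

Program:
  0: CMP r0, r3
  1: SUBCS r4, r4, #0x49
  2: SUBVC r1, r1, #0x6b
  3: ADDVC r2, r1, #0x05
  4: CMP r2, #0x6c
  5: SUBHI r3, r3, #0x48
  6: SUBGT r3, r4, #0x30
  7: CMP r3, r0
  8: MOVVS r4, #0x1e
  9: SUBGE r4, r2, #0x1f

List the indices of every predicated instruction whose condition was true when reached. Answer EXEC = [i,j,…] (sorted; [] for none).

0: ✓ CMP  NZCV=0000
1: · SUBCS
2: ✓ SUBVC  r1←0x6b
3: ✓ ADDVC  r2←0x70
4: ✓ CMP  NZCV=0010
5: ✓ SUBHI  r3←0xa7
6: ✓ SUBGT  r3←0x0d
7: ✓ CMP  NZCV=1000
8: · MOVVS
9: · SUBGE

EXEC = [2,3,5,6]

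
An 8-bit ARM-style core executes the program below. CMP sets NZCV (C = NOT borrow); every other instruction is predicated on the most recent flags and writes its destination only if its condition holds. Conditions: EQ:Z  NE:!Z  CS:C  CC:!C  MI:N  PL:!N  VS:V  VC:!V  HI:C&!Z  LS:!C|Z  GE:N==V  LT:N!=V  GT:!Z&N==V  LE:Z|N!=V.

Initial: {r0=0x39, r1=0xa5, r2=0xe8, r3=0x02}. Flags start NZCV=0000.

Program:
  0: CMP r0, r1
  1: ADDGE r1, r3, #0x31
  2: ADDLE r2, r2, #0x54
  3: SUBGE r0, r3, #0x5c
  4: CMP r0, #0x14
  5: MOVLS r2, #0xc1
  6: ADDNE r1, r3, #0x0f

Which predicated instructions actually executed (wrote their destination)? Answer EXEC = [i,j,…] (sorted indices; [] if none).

EXEC = [1,3,6]

[0] flags=1001 → (cmp)
[1] flags=1001 GE?T → r1=0x33
[2] flags=1001 LE?F → skip
[3] flags=1001 GE?T → r0=0xa6
[4] flags=1010 → (cmp)
[5] flags=1010 LS?F → skip
[6] flags=1010 NE?T → r1=0x11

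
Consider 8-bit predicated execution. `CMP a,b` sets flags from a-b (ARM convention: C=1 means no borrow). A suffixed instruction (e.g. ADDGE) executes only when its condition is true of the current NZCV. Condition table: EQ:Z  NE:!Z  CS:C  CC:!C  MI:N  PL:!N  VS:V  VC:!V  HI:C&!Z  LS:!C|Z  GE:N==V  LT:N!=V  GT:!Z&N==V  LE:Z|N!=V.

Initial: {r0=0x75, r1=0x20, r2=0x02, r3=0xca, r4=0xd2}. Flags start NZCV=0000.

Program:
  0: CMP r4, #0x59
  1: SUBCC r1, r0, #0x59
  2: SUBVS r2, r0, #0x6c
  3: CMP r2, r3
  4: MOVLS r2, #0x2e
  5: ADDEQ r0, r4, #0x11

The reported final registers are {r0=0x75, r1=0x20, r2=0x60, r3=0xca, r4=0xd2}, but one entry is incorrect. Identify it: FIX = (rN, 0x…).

[0] flags=0011 → (cmp)
[1] flags=0011 CC?F → skip
[2] flags=0011 VS?T → r2=0x09
[3] flags=0000 → (cmp)
[4] flags=0000 LS?T → r2=0x2e
[5] flags=0000 EQ?F → skip

FIX = (r2, 0x2e)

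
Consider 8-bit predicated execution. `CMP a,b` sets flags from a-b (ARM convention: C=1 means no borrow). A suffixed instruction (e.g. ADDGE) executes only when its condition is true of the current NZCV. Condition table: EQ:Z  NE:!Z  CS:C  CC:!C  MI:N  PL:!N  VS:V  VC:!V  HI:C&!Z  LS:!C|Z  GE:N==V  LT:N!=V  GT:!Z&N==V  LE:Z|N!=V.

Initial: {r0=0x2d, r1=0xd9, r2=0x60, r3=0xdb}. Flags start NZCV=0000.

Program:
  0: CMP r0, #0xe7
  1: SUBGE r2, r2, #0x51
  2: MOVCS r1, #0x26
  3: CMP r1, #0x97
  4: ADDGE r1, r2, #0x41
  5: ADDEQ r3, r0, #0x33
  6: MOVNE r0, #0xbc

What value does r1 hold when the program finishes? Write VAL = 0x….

VAL = 0x50

[0] flags=0000 → (cmp)
[1] flags=0000 GE?T → r2=0x0f
[2] flags=0000 CS?F → skip
[3] flags=0010 → (cmp)
[4] flags=0010 GE?T → r1=0x50
[5] flags=0010 EQ?F → skip
[6] flags=0010 NE?T → r0=0xbc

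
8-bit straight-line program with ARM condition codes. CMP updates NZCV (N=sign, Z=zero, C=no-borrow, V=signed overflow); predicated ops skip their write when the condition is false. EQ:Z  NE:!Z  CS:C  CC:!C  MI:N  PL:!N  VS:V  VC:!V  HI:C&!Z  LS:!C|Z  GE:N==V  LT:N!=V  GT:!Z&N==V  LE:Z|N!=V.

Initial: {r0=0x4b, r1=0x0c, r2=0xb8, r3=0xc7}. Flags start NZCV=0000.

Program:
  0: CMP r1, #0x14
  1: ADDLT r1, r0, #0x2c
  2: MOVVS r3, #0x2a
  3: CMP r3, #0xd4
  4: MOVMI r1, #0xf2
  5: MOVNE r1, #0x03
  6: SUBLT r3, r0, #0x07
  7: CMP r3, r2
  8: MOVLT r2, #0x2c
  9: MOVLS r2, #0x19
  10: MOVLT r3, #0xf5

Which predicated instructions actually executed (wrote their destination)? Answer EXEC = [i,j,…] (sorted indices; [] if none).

EXEC = [1,4,5,6,9]

0: ✓ CMP  NZCV=1000
1: ✓ ADDLT  r1←0x77
2: · MOVVS
3: ✓ CMP  NZCV=1000
4: ✓ MOVMI  r1←0xf2
5: ✓ MOVNE  r1←0x03
6: ✓ SUBLT  r3←0x44
7: ✓ CMP  NZCV=1001
8: · MOVLT
9: ✓ MOVLS  r2←0x19
10: · MOVLT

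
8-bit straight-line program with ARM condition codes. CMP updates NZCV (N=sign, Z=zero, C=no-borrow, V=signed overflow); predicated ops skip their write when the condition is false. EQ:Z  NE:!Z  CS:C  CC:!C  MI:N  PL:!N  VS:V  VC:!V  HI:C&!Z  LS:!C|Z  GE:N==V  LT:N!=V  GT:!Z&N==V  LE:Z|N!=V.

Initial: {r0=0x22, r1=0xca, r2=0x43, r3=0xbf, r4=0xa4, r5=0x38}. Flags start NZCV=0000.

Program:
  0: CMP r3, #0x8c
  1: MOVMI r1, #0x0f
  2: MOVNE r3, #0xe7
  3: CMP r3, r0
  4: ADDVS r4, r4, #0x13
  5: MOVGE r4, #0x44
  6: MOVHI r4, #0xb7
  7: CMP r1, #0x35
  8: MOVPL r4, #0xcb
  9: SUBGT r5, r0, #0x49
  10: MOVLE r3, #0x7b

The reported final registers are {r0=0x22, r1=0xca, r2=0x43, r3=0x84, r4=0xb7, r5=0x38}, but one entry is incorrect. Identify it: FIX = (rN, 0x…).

[0] flags=0010 → (cmp)
[1] flags=0010 MI?F → skip
[2] flags=0010 NE?T → r3=0xe7
[3] flags=1010 → (cmp)
[4] flags=1010 VS?F → skip
[5] flags=1010 GE?F → skip
[6] flags=1010 HI?T → r4=0xb7
[7] flags=1010 → (cmp)
[8] flags=1010 PL?F → skip
[9] flags=1010 GT?F → skip
[10] flags=1010 LE?T → r3=0x7b

FIX = (r3, 0x7b)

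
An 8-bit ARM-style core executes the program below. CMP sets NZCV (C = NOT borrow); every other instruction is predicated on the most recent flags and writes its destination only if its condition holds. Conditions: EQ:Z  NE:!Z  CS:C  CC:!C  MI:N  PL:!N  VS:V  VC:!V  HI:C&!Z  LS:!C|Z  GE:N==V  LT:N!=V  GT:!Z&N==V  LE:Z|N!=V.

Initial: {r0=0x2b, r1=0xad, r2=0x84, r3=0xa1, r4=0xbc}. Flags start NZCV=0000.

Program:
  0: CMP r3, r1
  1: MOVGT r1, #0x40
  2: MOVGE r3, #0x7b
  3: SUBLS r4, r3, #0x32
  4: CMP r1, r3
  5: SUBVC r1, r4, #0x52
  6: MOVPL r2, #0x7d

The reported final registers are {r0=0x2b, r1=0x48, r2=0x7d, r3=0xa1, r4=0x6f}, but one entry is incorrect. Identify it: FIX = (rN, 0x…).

FIX = (r1, 0x1d)

[0] flags=1000 → (cmp)
[1] flags=1000 GT?F → skip
[2] flags=1000 GE?F → skip
[3] flags=1000 LS?T → r4=0x6f
[4] flags=0010 → (cmp)
[5] flags=0010 VC?T → r1=0x1d
[6] flags=0010 PL?T → r2=0x7d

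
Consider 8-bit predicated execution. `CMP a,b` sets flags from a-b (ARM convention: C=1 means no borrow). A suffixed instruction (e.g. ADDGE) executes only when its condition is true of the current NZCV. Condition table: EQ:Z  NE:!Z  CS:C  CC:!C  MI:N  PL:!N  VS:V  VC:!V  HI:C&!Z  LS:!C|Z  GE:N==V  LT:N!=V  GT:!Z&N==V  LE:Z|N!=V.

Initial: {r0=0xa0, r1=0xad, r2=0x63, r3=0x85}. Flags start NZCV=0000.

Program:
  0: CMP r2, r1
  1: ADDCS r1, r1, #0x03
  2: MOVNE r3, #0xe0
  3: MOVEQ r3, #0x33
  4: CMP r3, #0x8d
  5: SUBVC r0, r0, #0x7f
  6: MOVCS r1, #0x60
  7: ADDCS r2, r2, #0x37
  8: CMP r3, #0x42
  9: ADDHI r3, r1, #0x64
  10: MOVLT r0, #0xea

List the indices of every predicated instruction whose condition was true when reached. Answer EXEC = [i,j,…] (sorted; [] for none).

[0] flags=1001 → (cmp)
[1] flags=1001 CS?F → skip
[2] flags=1001 NE?T → r3=0xe0
[3] flags=1001 EQ?F → skip
[4] flags=0010 → (cmp)
[5] flags=0010 VC?T → r0=0x21
[6] flags=0010 CS?T → r1=0x60
[7] flags=0010 CS?T → r2=0x9a
[8] flags=1010 → (cmp)
[9] flags=1010 HI?T → r3=0xc4
[10] flags=1010 LT?T → r0=0xea

EXEC = [2,5,6,7,9,10]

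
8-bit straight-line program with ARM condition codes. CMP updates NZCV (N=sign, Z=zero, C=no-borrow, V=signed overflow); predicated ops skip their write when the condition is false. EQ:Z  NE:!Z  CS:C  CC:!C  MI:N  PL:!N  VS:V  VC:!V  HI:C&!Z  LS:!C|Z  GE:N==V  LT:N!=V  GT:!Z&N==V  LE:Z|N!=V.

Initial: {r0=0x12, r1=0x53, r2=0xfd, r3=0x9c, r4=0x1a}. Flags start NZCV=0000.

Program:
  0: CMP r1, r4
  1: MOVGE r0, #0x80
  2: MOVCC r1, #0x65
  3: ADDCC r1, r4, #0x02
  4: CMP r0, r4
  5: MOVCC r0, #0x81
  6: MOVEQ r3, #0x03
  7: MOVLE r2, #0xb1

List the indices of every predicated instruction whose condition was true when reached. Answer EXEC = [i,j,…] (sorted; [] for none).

0: ✓ CMP  NZCV=0010
1: ✓ MOVGE  r0←0x80
2: · MOVCC
3: · ADDCC
4: ✓ CMP  NZCV=0011
5: · MOVCC
6: · MOVEQ
7: ✓ MOVLE  r2←0xb1

EXEC = [1,7]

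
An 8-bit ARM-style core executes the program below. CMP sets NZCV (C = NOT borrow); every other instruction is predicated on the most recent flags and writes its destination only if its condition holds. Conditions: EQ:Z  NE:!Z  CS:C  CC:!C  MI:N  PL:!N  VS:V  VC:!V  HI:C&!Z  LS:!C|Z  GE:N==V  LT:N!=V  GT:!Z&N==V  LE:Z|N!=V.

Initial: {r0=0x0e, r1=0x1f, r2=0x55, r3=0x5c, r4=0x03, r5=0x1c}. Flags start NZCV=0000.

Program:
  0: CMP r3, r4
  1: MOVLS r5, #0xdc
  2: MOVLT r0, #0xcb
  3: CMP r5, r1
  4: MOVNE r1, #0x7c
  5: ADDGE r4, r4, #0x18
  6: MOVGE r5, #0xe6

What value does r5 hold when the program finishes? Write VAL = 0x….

VAL = 0x1c

0: ✓ CMP  NZCV=0010
1: · MOVLS
2: · MOVLT
3: ✓ CMP  NZCV=1000
4: ✓ MOVNE  r1←0x7c
5: · ADDGE
6: · MOVGE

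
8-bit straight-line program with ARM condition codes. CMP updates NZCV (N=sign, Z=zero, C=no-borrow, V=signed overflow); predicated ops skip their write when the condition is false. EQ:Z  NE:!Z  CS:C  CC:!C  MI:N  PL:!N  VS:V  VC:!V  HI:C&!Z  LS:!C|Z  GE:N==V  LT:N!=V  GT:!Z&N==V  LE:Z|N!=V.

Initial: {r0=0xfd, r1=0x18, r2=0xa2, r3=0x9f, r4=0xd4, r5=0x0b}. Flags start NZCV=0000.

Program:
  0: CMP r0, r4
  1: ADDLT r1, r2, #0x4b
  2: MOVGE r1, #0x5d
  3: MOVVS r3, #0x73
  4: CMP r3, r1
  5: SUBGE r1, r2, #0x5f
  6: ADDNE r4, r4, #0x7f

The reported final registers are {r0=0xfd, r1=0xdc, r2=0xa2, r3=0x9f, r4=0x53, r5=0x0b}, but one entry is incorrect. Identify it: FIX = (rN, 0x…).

[0] flags=0010 → (cmp)
[1] flags=0010 LT?F → skip
[2] flags=0010 GE?T → r1=0x5d
[3] flags=0010 VS?F → skip
[4] flags=0011 → (cmp)
[5] flags=0011 GE?F → skip
[6] flags=0011 NE?T → r4=0x53

FIX = (r1, 0x5d)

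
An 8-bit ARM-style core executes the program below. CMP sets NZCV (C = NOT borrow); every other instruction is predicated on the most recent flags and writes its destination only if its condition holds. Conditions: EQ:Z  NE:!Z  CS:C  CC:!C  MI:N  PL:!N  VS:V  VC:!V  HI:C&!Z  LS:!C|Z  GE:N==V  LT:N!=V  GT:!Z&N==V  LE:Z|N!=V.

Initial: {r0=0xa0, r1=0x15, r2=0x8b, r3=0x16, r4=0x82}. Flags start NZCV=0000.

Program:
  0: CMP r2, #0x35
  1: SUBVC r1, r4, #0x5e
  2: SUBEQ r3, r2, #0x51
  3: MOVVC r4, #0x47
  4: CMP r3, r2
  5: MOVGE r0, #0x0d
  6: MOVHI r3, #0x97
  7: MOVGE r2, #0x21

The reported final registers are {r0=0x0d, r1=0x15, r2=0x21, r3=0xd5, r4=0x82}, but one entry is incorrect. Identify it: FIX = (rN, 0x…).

FIX = (r3, 0x16)

[0] flags=0011 → (cmp)
[1] flags=0011 VC?F → skip
[2] flags=0011 EQ?F → skip
[3] flags=0011 VC?F → skip
[4] flags=1001 → (cmp)
[5] flags=1001 GE?T → r0=0x0d
[6] flags=1001 HI?F → skip
[7] flags=1001 GE?T → r2=0x21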